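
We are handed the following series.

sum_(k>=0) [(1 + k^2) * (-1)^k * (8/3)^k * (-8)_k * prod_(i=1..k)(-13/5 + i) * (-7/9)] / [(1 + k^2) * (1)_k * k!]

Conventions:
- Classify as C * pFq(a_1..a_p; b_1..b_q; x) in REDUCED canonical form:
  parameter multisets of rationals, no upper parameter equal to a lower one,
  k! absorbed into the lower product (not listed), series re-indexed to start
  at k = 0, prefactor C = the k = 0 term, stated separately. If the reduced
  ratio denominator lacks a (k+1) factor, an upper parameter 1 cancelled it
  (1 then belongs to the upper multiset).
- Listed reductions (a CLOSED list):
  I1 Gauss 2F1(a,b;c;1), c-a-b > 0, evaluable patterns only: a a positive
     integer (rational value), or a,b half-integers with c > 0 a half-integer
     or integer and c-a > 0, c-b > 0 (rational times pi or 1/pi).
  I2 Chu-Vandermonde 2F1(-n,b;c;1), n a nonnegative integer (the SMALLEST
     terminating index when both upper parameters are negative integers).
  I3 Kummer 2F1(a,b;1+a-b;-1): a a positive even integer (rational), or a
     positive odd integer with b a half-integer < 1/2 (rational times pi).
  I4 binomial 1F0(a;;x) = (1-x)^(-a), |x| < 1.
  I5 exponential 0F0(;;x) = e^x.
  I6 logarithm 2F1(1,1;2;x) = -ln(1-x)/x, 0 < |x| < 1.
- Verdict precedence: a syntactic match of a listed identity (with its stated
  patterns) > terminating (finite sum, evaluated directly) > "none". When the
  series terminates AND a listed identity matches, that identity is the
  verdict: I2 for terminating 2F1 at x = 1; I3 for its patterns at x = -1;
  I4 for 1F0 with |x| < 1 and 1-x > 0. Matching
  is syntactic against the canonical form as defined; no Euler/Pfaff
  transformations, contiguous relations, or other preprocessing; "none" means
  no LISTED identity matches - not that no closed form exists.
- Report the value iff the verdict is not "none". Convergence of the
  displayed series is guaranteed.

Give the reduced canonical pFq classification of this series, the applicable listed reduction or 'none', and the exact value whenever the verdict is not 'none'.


The series (x = -8/3) is 2F1: upper {-8, -8/5}, lower {1}, prefactor -7/9. Verdict: terminating - upper parameter -8 makes this a finite sum (last index 8), evaluated exactly. Its exact value is -11608021382881/38443359375.

Key step: t_0 being -7/9, the running product (C = -7/9, x = -8/3) telescopes to a rising factorial.
Adjacent-term ratio: r(k) = (-8/3) * (k-8) (k-8/5) / [(k+1) (k+1)] - rational; roots negated = parameters, x = (-8/3), C = -7/9.


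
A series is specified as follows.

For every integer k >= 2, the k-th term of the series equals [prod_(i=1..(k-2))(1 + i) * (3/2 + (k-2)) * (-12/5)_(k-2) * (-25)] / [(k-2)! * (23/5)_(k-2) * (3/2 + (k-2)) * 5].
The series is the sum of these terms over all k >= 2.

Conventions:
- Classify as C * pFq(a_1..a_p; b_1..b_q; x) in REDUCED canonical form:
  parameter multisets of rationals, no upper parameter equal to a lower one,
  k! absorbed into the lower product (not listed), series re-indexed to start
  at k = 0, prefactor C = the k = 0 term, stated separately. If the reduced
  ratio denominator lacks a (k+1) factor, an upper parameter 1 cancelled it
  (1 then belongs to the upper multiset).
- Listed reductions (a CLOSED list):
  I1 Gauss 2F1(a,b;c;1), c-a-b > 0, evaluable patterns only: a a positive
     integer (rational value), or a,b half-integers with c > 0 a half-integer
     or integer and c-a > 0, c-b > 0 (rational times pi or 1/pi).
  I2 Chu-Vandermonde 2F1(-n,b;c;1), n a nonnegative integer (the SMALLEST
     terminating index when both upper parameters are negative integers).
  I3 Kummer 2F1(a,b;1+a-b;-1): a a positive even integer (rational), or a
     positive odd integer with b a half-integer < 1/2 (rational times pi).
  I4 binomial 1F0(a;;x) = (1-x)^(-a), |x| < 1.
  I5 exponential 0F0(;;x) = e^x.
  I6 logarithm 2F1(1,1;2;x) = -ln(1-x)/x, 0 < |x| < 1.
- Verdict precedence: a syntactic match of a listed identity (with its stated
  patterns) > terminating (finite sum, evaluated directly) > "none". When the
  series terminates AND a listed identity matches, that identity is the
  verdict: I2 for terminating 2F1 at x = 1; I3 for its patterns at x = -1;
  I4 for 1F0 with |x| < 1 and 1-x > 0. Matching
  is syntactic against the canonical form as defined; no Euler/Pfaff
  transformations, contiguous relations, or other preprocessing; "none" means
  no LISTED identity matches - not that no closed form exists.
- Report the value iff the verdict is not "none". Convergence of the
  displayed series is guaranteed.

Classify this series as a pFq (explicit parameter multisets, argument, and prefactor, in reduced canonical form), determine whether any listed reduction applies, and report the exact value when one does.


x = 1 here; the reduced form reads 2F1, upper {-12/5, 2}, lower {23/5}, C = -5. Verdict (x = 1): the Gauss summation I1 applies (x = 1: the Gamma ratio telescopes since c-a-b = 5 > 0 and a = 2 in Z>0). Value: -39/25.

The tell: x = 1 and the running product (C = -5) telescopes to a rising factorial.
Step ratio: r(k) = 1 * (k-12/5) (k+2) / [(k+23/5) (k+1)] - rational in k, leading ratio 1; with t_0 = -5, classification follows.


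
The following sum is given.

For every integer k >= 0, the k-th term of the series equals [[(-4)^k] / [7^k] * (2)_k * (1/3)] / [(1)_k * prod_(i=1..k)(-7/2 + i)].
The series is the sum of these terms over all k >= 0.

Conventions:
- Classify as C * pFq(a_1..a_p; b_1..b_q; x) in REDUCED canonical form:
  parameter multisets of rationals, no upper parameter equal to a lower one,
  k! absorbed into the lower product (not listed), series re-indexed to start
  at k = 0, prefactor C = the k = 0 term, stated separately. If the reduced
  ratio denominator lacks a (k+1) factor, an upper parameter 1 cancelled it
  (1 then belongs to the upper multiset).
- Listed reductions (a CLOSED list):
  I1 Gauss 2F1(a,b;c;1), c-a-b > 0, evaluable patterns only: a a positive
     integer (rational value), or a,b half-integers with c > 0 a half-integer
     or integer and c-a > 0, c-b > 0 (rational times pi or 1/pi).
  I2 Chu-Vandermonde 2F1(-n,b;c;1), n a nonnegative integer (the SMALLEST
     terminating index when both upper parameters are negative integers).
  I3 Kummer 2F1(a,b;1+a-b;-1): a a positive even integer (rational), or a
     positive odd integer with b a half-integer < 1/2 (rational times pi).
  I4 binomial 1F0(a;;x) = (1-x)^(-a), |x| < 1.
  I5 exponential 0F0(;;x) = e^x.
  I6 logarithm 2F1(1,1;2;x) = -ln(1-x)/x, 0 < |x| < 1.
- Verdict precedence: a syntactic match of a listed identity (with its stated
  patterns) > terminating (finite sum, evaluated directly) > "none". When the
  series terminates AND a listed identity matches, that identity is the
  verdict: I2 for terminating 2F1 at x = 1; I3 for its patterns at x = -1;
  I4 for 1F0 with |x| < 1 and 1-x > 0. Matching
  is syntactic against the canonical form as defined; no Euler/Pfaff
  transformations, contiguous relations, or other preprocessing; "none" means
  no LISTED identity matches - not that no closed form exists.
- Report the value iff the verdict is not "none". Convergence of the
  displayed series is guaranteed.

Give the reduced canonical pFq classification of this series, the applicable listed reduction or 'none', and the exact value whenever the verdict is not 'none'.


This is 1/3 * 1F1(2; -5/2; -4/7) in reduced canonical form. Verdict: none (x = -4/7): each listed identity misses the multisets {2} ; {-5/2}.

The tell: t_0 = 1/3 here, and (1)_k (C = 1/3) is k! itself.
Step ratio: r(k) = (-4/7) * (k+2) / [(k-5/2) (k+1)] - poly over poly, x = (-4/7) from leading terms; C = 1/3 at k = 0.


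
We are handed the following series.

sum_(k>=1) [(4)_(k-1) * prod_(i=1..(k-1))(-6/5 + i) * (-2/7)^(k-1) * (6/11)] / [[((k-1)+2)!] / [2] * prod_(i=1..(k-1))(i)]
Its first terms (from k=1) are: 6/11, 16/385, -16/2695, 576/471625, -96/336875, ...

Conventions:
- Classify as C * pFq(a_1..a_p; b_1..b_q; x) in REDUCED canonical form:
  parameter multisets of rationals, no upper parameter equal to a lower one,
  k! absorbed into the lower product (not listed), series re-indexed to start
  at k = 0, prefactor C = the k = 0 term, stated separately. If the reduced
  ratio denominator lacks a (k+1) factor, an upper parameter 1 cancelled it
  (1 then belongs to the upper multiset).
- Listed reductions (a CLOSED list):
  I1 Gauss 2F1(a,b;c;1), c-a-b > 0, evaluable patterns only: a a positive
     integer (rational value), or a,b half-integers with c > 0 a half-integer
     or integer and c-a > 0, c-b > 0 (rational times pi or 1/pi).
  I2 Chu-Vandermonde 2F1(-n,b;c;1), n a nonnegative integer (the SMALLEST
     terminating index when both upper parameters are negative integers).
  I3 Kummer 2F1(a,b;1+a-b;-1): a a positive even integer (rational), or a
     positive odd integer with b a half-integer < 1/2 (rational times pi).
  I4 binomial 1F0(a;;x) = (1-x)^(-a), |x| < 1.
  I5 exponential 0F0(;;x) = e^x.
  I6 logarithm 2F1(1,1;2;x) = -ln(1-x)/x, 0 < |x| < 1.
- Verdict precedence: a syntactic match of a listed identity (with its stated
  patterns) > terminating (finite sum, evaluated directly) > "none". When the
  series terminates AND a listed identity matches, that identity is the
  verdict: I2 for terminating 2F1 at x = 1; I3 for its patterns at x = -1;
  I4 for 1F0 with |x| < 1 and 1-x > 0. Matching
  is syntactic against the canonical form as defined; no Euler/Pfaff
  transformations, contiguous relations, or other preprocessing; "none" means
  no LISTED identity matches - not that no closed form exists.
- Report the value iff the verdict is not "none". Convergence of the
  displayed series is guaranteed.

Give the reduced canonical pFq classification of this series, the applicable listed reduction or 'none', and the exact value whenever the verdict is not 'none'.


With C = 6/11: the canonical form is 2F1(-1/5, 4; 3; -2/7). Verdict: none. No listed pattern accepts 2F1(-1/5, 4; 3; -2/7).

First insight: with t_0 = 6/11, the denominator's factorial ratio (C = 6/11, x = -2/7) is a lower Pochhammer.
Adjacent-term ratio: r(k) = (-2/7) * (k-1/5) (k+4) / [(k+3) (k+1)] ; factor over Q: parameters, x = (-2/7), and C = 6/11.


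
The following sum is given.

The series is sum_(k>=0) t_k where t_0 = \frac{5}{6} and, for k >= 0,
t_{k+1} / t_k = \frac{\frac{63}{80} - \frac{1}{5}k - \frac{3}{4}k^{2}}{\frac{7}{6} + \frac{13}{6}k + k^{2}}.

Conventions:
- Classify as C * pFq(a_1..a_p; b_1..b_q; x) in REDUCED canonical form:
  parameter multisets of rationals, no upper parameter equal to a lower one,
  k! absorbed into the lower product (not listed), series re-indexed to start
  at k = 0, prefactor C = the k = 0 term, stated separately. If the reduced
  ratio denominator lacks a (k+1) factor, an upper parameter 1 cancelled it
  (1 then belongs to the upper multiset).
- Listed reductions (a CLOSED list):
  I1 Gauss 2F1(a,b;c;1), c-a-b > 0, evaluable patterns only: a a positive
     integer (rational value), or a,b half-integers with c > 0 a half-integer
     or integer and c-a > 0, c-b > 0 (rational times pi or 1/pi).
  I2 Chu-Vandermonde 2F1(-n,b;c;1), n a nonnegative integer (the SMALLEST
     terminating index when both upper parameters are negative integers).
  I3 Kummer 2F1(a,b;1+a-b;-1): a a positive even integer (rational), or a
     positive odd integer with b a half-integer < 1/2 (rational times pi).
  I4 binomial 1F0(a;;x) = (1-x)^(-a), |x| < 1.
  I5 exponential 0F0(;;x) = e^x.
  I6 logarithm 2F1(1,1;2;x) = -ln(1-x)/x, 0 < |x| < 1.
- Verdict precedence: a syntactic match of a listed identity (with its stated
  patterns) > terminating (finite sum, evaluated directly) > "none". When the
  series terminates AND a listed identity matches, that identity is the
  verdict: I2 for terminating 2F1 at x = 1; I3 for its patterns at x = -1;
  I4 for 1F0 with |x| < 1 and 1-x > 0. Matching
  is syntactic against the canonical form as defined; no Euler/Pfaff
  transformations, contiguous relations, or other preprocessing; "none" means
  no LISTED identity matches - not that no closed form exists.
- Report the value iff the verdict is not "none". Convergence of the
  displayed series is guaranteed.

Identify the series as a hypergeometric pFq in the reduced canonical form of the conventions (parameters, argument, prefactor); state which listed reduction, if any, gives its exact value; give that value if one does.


Prefactor \frac{5}{6}, argument -\frac{3}{4}: 1F0 with upper {-\frac{9}{10}} over lower {-}. Verdict: binomial (I4) matches (the 1F0 binomial series: exponent 9/10, x = -\frac{3}{4}). Its exact value is \frac{5}{6} \cdot \left(\frac{7}{4}\right)^{\frac{9}{10}}.

Structural cue: t_0 = \frac{5}{6} here, and the parameter 7/6 appears in both the upper and lower lists and cancels.
Consecutive-term ratio: r(k) = -\frac{3}{4} * (k-\frac{9}{10}) / [(k+1)] - rational in k. x = -\frac{3}{4}; t_0 = \frac{5}{6}; negate the roots.


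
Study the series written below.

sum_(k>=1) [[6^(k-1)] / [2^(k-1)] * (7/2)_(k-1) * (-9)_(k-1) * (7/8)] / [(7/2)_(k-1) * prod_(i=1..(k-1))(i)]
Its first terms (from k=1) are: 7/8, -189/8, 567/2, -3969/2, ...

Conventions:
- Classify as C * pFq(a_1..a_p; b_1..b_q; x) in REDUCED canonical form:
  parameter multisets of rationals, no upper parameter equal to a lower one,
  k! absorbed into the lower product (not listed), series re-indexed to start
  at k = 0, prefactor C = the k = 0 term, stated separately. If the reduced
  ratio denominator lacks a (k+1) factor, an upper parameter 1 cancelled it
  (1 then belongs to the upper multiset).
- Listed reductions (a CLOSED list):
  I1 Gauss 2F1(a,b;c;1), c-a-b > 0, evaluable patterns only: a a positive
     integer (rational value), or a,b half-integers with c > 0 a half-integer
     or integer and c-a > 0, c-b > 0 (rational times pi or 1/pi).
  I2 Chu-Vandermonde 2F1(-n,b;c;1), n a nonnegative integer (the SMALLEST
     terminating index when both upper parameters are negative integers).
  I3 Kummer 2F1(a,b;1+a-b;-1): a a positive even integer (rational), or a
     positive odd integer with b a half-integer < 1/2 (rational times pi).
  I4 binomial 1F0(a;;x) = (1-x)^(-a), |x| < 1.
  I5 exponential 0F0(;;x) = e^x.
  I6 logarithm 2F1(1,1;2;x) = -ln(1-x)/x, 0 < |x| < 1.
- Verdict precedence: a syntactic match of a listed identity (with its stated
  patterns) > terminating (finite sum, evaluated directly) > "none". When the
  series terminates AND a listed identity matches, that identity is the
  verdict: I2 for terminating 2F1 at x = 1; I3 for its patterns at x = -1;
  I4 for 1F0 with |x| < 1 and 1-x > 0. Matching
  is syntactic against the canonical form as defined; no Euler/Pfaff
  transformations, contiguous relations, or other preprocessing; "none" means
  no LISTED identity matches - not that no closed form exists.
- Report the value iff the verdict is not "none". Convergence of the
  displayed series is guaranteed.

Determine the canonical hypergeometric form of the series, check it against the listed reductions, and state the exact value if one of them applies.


Key observation: x = 3 and the product of the first k integers (C = 7/8, x = 3) is k!.
Consecutive-term ratio: r(k) = 3 * (k-9) / [(k+1)] - rational in k, leading ratio 3; with t_0 = 7/8, classification follows.

Canonical form: C = 7/8 times 1F0 with upper {-9}, lower {-}, x = 3. Verdict: terminating - no listed pattern fits, but -9 in the upper list cuts the series at k = 9; direct evaluation. Exact value: -448.


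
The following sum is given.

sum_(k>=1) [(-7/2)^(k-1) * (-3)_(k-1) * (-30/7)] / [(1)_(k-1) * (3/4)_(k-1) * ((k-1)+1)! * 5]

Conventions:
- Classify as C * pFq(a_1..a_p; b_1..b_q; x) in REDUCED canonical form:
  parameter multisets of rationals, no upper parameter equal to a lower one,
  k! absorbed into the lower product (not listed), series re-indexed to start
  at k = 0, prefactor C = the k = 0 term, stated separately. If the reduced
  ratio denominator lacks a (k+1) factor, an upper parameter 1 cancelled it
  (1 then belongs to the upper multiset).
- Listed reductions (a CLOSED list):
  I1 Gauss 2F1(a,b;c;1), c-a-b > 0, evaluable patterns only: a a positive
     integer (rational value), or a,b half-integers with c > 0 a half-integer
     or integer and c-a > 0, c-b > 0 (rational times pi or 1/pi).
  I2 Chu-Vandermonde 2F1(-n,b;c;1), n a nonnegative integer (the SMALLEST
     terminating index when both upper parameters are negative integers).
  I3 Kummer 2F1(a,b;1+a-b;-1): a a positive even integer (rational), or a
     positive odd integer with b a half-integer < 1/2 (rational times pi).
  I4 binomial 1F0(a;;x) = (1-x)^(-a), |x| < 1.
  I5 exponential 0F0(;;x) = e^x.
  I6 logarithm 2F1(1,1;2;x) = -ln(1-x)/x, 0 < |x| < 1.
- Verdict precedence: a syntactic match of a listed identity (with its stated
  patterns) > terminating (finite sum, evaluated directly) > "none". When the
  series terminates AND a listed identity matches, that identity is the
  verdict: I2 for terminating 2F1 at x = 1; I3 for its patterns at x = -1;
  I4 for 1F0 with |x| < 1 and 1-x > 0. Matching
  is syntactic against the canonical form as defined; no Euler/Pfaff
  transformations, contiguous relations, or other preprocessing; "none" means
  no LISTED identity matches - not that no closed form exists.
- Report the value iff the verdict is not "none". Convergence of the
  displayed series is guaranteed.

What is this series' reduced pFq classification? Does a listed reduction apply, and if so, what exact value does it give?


Prefactor -6/7, argument -7/2: 1F2 with upper {-3} over lower {3/4, 2}. Verdict: terminating - upper parameter -3 makes this a finite sum (last index 3), evaluated exactly. Value: -2606/231.

First insight: with t_0 = -6/7, the constant factors (C = -6/7) combine into one prefactor.
Term ratio: r(k) = (-7/2) * (k-3) / [(k+3/4) (k+2) (k+1)] ; factor over Q: parameters, x = (-7/2), and C = -6/7.


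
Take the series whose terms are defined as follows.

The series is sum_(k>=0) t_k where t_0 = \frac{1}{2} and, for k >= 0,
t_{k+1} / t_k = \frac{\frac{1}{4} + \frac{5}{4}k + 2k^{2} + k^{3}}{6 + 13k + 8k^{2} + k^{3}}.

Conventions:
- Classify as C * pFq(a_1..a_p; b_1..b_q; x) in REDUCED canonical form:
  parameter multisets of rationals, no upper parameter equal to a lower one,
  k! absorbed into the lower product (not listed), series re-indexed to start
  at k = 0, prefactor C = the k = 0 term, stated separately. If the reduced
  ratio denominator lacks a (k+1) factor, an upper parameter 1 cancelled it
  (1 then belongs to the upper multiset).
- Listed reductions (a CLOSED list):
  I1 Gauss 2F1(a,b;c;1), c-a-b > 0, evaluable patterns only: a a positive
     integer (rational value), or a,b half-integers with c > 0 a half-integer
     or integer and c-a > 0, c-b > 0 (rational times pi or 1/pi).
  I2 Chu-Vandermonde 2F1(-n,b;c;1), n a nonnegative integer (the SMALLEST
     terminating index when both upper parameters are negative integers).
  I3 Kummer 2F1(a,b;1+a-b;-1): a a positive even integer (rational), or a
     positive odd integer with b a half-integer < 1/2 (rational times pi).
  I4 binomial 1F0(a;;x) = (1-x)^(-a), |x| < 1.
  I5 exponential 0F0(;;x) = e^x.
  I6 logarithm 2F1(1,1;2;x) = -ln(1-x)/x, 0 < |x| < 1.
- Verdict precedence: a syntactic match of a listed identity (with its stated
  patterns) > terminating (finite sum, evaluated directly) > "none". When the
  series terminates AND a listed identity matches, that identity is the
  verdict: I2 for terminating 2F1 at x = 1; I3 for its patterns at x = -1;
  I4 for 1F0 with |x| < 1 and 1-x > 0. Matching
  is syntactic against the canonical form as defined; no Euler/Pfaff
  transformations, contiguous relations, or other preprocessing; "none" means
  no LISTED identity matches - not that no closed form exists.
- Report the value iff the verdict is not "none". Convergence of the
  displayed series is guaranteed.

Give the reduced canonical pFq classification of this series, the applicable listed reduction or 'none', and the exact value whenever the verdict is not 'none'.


Structural cue: with t_0 = \frac{1}{2}, the parameter 1 appears in both the upper and lower lists and cancels.
Ratio: r(k) = 1 * (k+\frac{1}{2}) (k+\frac{1}{2}) / [(k+6) (k+1)] - rational; roots negated = parameters, x = 1, C = \frac{1}{2}.

With C = \frac{1}{2}: the canonical form is 2F1(\frac{1}{2}, \frac{1}{2}; 6; 1). Verdict: this is the half-integer Gauss pattern (I1) (x = 1; upper {\frac{1}{2}, \frac{1}{2}} half-integers, c = 6 in the evaluable pattern). Hence: \frac{32768}{19845} / \pi.


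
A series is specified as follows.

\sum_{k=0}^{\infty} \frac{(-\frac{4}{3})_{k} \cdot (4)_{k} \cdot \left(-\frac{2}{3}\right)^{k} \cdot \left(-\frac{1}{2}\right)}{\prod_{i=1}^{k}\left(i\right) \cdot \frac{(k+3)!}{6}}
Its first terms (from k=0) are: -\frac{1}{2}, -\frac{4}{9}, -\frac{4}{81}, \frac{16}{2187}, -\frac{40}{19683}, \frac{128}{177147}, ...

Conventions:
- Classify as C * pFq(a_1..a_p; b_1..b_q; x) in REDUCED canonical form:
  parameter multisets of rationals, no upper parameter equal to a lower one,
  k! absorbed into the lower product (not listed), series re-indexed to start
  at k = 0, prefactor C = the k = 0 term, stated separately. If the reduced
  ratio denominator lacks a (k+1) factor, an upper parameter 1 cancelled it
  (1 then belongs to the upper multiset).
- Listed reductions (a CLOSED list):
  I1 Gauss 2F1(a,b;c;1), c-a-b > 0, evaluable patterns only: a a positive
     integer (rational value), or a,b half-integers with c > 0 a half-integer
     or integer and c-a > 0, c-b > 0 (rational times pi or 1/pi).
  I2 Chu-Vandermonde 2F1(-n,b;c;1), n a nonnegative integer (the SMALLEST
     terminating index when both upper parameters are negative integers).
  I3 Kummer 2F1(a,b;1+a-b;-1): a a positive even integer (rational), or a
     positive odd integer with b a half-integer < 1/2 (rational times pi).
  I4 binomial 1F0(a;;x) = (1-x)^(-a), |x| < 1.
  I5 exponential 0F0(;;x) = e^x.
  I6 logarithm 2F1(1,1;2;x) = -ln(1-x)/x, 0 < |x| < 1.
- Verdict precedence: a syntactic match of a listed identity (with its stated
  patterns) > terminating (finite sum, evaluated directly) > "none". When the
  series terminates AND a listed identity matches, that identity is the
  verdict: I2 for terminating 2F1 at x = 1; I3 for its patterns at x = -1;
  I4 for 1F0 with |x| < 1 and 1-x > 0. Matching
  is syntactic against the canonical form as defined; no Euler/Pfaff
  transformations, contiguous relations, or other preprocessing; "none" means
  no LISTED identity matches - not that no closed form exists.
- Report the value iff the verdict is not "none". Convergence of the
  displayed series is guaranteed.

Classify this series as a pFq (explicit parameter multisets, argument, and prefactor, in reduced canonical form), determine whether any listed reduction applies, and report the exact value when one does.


Canonical form: C = -\frac{1}{2} times 1F0 with upper {-\frac{4}{3}}, lower {-}, x = -\frac{2}{3}. Verdict: this is binomial (I4) (the 1F0 binomial series: exponent 4/3, x = -\frac{2}{3}). Sum: \left(-\frac{1}{2}\right) \cdot \left(\frac{5}{3}\right)^{\frac{4}{3}}.

Structural cue: t_0 being -\frac{1}{2}, the denominator's factorial ratio (C = -1/2) is a lower Pochhammer.
Consecutive-term ratio: r(k) = -\frac{2}{3} * (k-\frac{4}{3}) / [(k+1)] - rational in k. x = -\frac{2}{3}; t_0 = -\frac{1}{2}; negate the roots.


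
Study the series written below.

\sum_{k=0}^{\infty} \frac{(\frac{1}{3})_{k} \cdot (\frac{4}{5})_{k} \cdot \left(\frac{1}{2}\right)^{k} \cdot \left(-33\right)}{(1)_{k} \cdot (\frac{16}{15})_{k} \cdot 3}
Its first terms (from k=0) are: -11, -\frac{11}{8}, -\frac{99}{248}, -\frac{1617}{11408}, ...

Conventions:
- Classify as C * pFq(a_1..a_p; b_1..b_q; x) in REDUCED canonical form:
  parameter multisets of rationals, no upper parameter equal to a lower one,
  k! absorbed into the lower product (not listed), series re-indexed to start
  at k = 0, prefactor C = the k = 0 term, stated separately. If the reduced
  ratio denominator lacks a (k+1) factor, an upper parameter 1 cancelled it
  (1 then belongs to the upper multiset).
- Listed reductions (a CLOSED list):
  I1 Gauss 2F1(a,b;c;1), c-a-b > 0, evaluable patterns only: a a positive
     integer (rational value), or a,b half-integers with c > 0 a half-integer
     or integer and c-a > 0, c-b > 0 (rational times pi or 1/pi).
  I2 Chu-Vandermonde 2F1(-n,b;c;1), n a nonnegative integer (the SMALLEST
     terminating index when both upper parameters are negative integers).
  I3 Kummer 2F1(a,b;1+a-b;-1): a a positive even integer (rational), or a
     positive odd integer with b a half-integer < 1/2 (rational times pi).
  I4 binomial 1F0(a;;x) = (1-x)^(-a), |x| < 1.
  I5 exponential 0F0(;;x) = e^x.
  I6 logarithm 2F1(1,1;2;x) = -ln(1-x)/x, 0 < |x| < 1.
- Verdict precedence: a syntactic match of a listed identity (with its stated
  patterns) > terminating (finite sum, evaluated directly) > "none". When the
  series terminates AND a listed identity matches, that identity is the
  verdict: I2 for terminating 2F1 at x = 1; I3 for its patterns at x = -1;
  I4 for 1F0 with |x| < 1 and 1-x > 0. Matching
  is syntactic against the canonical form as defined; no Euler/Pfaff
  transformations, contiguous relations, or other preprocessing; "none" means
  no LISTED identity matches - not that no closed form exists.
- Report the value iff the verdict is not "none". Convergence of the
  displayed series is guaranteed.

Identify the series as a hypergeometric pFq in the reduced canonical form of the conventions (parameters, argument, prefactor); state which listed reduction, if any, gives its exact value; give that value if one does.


With C = -11: the canonical form is 2F1(\frac{1}{3}, \frac{4}{5}; \frac{16}{15}; \frac{1}{2}). Verdict: none. No listed pattern accepts 2F1(\frac{1}{3}, \frac{4}{5}; \frac{16}{15}; \frac{1}{2}).

Structural cue: with t_0 = -11, (1)_k (C = -11, x = 1/2) is k! itself.
Consecutive-term ratio: r(k) = \frac{1}{2} * (k+\frac{1}{3}) (k+\frac{4}{5}) / [(k+\frac{16}{15}) (k+1)] ; factor over Q: parameters, x = \frac{1}{2}, and C = -11.


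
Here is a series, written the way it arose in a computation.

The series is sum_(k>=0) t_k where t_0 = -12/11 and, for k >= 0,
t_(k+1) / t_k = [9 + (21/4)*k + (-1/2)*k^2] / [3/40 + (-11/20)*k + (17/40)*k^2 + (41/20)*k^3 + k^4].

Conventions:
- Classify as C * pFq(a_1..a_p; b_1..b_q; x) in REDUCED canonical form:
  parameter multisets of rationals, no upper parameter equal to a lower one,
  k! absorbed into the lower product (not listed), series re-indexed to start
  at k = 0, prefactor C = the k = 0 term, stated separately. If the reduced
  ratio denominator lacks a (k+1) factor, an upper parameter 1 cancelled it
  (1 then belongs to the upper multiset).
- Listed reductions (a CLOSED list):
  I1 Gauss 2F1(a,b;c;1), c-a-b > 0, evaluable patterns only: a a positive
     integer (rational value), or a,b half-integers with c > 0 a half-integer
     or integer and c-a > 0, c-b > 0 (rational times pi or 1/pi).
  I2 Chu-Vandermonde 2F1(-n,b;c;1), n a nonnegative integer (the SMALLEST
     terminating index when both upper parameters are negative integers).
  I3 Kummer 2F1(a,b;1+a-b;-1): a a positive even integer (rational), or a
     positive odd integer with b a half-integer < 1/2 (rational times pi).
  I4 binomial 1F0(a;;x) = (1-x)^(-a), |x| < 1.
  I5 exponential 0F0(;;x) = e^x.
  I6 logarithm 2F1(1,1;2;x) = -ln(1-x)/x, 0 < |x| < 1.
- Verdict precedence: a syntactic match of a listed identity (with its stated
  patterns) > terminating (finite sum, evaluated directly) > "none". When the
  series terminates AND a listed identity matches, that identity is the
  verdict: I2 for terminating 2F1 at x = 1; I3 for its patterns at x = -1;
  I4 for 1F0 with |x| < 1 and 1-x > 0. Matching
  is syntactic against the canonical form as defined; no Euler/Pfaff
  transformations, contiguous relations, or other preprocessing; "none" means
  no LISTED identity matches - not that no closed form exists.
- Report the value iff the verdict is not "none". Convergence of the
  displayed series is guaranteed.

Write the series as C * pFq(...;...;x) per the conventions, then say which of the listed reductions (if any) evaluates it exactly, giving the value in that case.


Canonical form: C = -12/11 times 1F2 with upper {-12}, lower {-1/4, -1/5}, x = -1/2. Verdict: terminating. With -12 upstairs the series is a 13-term polynomial sum; evaluated term by term. Sum: -14218188587563500025716556/12943112114151777290733.

Key step: x = (-1/2) and cancel k + 3/2 from the displayed ratio first; then prefactor -12/11.
Adjacent-term ratio: r(k) = (-1/2) * (k-12) / [(k-1/4) (k-1/5) (k+1)] - rational in k, leading ratio (-1/2); with t_0 = -12/11, classification follows.


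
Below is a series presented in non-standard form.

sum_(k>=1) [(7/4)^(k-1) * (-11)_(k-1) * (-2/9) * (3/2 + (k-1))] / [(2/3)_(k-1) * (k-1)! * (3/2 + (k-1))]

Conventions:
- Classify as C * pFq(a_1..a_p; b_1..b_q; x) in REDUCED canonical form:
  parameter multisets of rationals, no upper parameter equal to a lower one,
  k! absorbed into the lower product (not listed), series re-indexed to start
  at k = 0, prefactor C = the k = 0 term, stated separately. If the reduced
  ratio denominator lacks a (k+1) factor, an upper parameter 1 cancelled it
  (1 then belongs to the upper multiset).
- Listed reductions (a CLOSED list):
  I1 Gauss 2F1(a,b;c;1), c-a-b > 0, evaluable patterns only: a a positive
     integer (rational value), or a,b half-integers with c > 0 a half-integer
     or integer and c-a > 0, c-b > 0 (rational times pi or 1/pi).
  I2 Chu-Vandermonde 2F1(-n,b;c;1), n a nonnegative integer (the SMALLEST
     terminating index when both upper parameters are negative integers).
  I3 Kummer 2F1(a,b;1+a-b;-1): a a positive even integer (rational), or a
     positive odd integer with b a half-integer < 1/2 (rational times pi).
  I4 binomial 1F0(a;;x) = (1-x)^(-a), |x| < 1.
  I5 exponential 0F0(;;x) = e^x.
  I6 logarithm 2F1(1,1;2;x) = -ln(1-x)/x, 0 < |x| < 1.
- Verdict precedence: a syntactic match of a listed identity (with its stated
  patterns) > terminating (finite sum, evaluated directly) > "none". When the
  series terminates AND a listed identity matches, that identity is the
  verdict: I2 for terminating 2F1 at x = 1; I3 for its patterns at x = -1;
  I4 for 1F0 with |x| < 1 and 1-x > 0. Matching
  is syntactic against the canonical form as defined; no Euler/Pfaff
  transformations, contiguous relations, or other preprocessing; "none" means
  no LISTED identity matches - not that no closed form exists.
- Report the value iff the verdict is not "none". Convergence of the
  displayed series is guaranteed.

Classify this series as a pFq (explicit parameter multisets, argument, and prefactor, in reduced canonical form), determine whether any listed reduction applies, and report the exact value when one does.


Prefactor -2/9, argument 7/4: 1F1 with upper {-11} over lower {2/3}. Verdict: terminating. With -11 upstairs the series is a 12-term polynomial sum; evaluated term by term. Its exact value is 1335204940036699339/6267771617594572800.

Key observation: t_0 being -2/9, the factor k + 3/2 cancels (top and bottom), leaving prefactor -2/9.
Ratio: r(k) = (7/4) * (k-11) / [(k+2/3) (k+1)] - poly over poly, x = (7/4) from leading terms; C = -2/9 at k = 0.


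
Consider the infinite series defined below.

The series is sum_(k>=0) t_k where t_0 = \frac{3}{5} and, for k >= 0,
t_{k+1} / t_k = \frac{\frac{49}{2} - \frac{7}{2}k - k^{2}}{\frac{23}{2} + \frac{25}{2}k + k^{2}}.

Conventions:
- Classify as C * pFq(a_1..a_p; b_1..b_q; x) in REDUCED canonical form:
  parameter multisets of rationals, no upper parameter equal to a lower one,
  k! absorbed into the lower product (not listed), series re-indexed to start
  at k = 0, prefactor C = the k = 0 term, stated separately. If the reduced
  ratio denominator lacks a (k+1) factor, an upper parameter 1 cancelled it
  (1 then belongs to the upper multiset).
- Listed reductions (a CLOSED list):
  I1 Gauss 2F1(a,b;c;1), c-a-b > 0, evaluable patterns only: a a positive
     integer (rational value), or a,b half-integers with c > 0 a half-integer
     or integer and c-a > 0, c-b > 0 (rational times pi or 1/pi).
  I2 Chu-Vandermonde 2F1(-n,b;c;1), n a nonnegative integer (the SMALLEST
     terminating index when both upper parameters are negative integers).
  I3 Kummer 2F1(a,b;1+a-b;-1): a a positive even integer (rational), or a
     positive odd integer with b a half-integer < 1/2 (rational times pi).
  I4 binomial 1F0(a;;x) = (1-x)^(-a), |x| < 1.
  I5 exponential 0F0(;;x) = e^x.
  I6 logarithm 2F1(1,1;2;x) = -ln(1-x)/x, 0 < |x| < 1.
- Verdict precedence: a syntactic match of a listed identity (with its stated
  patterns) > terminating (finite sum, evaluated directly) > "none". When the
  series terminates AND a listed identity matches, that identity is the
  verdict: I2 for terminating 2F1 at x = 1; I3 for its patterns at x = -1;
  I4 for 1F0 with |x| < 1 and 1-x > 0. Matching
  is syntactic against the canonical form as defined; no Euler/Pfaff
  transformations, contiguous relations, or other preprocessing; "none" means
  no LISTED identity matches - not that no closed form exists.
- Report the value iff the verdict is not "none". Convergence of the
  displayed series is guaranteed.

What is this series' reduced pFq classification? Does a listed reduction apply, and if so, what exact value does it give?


Classification (C = \frac{3}{5}): 2F1 with upper {-\frac{7}{2}, 7}, lower {\frac{23}{2}}, argument x = -1. Verdict: Kummer (I3) applies (x = -1; c = \frac{23}{2} equals 1+a-b for upper {-\frac{7}{2}, 7}: listed pattern). Value: \frac{8729721}{8388608} \cdot \pi.

The tell: from the first term \frac{3}{5}: factor the ratio over Q (prefactor 3/5): negated roots = parameters.
Consecutive-term ratio: r(k) = -1 * (k-\frac{7}{2}) (k+7) / [(k+\frac{23}{2}) (k+1)] ; factor over Q: parameters, x = -1, and C = \frac{3}{5}.


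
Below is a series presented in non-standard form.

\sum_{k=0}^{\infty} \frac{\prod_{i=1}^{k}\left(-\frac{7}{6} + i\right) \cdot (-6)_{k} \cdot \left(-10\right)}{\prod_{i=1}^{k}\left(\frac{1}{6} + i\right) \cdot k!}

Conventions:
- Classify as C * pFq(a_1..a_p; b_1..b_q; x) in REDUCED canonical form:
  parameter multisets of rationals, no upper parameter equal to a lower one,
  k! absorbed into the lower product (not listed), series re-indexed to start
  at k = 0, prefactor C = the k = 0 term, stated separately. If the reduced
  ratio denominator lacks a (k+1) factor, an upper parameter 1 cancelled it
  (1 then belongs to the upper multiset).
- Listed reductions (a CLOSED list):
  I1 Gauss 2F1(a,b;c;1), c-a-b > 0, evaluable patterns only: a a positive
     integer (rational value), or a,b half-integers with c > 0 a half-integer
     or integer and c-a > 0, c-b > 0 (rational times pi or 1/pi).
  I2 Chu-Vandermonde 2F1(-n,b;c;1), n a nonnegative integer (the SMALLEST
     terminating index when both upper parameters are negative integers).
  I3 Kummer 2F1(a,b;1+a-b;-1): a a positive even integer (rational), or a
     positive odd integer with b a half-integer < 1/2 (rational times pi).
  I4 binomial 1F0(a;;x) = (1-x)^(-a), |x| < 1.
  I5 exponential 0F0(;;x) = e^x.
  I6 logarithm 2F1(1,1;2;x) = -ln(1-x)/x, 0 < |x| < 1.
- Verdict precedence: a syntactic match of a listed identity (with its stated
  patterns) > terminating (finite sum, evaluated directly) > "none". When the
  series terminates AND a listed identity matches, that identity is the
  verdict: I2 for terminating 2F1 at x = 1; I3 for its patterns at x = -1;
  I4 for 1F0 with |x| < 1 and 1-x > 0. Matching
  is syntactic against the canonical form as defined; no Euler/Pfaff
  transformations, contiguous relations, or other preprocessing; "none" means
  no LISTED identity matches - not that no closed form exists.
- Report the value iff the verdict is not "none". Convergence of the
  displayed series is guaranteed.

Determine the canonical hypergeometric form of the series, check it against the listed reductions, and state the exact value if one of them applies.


Canonical form: C = -10 times 2F1 with upper {-6, -\frac{1}{6}}, lower {\frac{7}{6}}, x = 1. Verdict at x = 1: the Chu-Vandermonde identity I2 matches (terminating 2F1 at x = 1 with n = 6, b = -1/6, c = \frac{7}{6}). Exact value: -\frac{16384}{1147}.

The tell: x = 1 and the running product (C = -10) telescopes to a rising factorial.
Ratio: r(k) = 1 * (k-6) (k-\frac{1}{6}) / [(k+\frac{7}{6}) (k+1)] - rational in k, leading ratio 1; with t_0 = -10, classification follows.


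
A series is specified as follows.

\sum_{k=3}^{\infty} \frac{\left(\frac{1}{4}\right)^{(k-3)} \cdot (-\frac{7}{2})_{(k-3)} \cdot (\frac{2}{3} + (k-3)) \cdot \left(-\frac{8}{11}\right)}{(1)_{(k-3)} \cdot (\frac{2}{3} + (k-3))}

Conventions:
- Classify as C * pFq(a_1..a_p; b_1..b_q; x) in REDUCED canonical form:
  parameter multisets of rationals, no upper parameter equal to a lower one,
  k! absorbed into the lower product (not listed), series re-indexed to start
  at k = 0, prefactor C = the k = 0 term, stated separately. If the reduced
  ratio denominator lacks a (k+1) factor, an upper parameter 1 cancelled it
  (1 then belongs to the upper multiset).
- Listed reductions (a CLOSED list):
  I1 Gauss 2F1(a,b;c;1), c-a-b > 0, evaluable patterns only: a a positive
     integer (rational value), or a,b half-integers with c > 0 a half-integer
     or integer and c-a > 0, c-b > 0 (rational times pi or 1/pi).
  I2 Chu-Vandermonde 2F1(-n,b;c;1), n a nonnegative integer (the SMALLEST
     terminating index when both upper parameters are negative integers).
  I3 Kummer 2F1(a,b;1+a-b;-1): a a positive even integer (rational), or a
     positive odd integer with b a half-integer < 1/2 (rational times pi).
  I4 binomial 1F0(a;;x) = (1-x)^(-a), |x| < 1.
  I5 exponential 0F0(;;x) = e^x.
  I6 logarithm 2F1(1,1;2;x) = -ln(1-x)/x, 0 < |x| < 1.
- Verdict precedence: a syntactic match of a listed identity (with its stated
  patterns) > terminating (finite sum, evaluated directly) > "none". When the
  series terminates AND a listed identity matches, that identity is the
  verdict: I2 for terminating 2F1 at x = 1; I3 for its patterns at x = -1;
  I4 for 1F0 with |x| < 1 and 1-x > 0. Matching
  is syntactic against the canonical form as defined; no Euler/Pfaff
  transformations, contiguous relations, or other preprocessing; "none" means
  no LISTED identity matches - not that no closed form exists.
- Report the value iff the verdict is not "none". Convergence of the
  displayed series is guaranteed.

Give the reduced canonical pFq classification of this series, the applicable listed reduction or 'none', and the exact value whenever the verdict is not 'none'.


With C = -\frac{8}{11}: the canonical form is 1F0(-\frac{7}{2}; -; \frac{1}{4}). Verdict: this is the binomial series (I4) (the 1F0 binomial series: exponent 7/2, x = \frac{1}{4}). Exact value: \left(-\frac{8}{11}\right) \cdot \left(\frac{3}{4}\right)^{\frac{7}{2}}.

The tell: t_0 = -\frac{8}{11} here, and k + 2/3 divides numerator and denominator alike; C = -8/11 after cancelling.
Term ratio: r(k) = \frac{1}{4} * (k-\frac{7}{2}) / [(k+1)] - rational in k, leading ratio \frac{1}{4}; with t_0 = -\frac{8}{11}, classification follows.


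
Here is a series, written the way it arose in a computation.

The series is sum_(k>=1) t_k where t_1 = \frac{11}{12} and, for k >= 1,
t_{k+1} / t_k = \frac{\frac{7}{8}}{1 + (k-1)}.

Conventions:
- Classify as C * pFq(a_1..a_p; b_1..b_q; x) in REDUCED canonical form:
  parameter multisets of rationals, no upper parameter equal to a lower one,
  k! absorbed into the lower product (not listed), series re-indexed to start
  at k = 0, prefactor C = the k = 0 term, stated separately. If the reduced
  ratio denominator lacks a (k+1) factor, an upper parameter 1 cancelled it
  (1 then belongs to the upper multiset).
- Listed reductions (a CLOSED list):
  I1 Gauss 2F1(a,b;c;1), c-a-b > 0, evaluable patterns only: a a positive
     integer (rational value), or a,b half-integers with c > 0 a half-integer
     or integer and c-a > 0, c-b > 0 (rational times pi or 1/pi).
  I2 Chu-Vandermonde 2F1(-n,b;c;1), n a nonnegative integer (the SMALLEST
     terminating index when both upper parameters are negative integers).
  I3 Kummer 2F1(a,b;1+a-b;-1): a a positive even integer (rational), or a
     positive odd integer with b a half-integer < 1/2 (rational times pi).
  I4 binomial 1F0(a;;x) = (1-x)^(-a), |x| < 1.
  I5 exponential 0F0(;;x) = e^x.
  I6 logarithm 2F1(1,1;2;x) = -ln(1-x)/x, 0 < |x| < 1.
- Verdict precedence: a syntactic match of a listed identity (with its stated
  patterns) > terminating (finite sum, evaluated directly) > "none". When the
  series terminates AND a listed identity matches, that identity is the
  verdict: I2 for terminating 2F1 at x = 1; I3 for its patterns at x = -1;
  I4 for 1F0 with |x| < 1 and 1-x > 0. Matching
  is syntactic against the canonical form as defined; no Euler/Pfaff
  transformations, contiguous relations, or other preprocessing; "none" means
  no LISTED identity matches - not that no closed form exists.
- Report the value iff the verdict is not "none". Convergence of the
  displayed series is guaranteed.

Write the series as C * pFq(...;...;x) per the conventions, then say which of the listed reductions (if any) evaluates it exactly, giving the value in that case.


The tell: t_0 being \frac{11}{12}, factor the ratio over Q (C = 11/12): negated roots = parameters.
Adjacent-term ratio: r(k) = \frac{7}{8} * 1 / [(k+1)] - rational in k. x = \frac{7}{8}; t_0 = \frac{11}{12}; negate the roots.

The series (x = \frac{7}{8}) is 0F0: upper {-}, lower {-}, prefactor \frac{11}{12}. Verdict at x = \frac{7}{8}: the I5 exponential reduction matches (the 0F0 exponential series at x = \frac{7}{8}). Exact value: \frac{11}{12} \cdot e^{\frac{7}{8}}.
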